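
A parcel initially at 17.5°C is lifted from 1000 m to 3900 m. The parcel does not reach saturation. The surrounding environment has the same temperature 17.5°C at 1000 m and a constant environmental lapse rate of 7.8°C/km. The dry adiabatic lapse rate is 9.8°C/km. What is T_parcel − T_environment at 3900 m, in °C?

Parcel:
  Dry to 3900 m: -9.8 × 2.9 km = -28.42°C, so T = -10.92°C.
Environment:
  Environment to 3900 m: -7.8 × 2.9 km = -22.62°C, so T = -5.12°C.
T_parcel − T_env = -10.92 − (-5.12) = -5.8°C

-5.8°C (parcel cooler than environment)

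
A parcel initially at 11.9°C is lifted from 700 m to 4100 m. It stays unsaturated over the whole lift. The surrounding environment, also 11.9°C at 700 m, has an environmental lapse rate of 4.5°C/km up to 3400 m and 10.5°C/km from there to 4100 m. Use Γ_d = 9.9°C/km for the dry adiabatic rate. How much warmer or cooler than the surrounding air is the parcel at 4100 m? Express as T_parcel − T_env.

Parcel:
  700 → 4100 m (dry, 9.9°C/km): ΔT = -9.9 × 3.4 = -33.66°C → T = -21.76°C
Environment:
  700 → 3400 m (environment, lower layer, 4.5°C/km): ΔT = -4.5 × 2.7 = -12.15°C → T = -0.25°C
  3400 → 4100 m (environment, upper layer, 10.5°C/km): ΔT = -10.5 × 0.7 = -7.35°C → T = -7.6°C
T_parcel − T_env = -21.76 − (-7.6) = -14.16°C

-14.16°C (parcel cooler than environment)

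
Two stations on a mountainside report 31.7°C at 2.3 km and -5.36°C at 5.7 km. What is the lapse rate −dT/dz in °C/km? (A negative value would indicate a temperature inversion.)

Γ = −ΔT/Δz = (31.7 − (-5.36)) / (5700 − 2300) m
  = 37.06°C / 3.4 km = 10.9°C/km

10.9°C/km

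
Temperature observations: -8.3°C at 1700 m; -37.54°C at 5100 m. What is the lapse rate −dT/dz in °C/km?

8.6°C/km

Γ = −ΔT/Δz = (-8.3 − (-37.54)) / (5100 − 1700) m
  = 29.24°C / 3.4 km = 8.6°C/km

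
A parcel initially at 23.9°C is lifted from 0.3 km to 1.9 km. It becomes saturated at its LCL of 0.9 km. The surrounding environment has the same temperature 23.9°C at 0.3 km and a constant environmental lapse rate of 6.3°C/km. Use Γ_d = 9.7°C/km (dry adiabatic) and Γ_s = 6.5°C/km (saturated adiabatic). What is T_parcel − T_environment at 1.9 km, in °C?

Parcel:
  300 → 900 m (dry, 9.7°C/km): ΔT = -9.7 × 0.6 = -5.82°C → T = 18.08°C
  900 → 1900 m (saturated, 6.5°C/km): ΔT = -6.5 × 1 = -6.5°C → T = 11.58°C
Environment:
  300 → 1900 m (environment, 6.3°C/km): ΔT = -6.3 × 1.6 = -10.08°C → T = 13.82°C
T_parcel − T_env = 11.58 − 13.82 = -2.24°C

-2.24°C (parcel cooler than environment)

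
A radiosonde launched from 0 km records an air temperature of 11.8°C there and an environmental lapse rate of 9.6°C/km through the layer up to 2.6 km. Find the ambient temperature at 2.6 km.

0–2600 m, environmental: Δz = 2.6 km ⇒ ΔT = -24.96°C; T = -13.16°C

-13.16°C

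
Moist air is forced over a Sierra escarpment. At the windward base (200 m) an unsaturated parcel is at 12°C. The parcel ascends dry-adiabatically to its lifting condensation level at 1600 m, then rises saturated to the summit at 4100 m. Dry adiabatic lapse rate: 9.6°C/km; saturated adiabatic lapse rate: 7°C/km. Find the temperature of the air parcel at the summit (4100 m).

200 → 1600 m (dry, 9.6°C/km): ΔT = -9.6 × 1.4 = -13.44°C → T = -1.44°C
1600 → 4100 m (saturated, 7°C/km): ΔT = -7 × 2.5 = -17.5°C → T = -18.94°C

-18.94°C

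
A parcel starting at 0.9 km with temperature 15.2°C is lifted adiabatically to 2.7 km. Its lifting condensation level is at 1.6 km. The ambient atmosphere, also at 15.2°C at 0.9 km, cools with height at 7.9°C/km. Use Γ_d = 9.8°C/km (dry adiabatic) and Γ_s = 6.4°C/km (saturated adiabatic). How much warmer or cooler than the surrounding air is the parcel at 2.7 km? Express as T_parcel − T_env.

Parcel:
  900–1600 m, dry: Δz = 0.7 km ⇒ ΔT = -6.86°C; T = 8.34°C
  1600–2700 m, saturated: Δz = 1.1 km ⇒ ΔT = -7.04°C; T = 1.3°C
Environment:
  900–2700 m, environment: Δz = 1.8 km ⇒ ΔT = -14.22°C; T = 0.98°C
T_parcel − T_env = 1.3 − 0.98 = +0.32°C

+0.32°C (parcel warmer than environment)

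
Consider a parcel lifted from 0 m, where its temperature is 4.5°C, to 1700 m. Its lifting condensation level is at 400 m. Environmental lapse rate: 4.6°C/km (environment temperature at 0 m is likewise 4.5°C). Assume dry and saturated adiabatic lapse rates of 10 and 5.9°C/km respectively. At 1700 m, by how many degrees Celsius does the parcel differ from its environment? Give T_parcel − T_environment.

Parcel:
  From 0 m to 400 m (dry): cools by 10 × 0.4 = 4°C, giving 0.5°C.
  From 400 m to 1700 m (saturated): cools by 5.9 × 1.3 = 7.67°C, giving -7.17°C.
Environment:
  From 0 m to 1700 m (environment): cools by 4.6 × 1.7 = 7.82°C, giving -3.32°C.
T_parcel − T_env = -7.17 − (-3.32) = -3.85°C

-3.85°C (parcel cooler than environment)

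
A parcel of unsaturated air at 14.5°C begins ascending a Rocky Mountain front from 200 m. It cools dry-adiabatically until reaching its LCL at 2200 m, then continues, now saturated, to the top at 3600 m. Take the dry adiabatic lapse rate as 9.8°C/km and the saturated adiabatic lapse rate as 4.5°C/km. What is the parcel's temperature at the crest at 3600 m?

-11.4°C

From 200 m to 2200 m (dry): cools by 9.8 × 2 = 19.6°C, giving -5.1°C.
From 2200 m to 3600 m (saturated): cools by 4.5 × 1.4 = 6.3°C, giving -11.4°C.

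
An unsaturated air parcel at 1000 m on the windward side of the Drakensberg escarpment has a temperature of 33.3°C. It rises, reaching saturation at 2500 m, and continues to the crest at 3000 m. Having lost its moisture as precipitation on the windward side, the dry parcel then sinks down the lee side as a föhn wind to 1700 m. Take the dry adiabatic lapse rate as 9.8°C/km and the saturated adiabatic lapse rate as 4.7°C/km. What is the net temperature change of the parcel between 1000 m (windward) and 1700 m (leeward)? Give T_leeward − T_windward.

1000 → 2500 m (dry, 9.8°C/km): ΔT = -9.8 × 1.5 = -14.7°C → T = 18.6°C
2500 → 3000 m (saturated, 4.7°C/km): ΔT = -4.7 × 0.5 = -2.35°C → T = 16.25°C
3000 → 1700 m (dry descent, 9.8°C/km): ΔT = +9.8 × 1.3 = +12.74°C → T = 28.99°C
Net change vs windward start: 28.99 − 33.3 = -4.31°C

-4.31°C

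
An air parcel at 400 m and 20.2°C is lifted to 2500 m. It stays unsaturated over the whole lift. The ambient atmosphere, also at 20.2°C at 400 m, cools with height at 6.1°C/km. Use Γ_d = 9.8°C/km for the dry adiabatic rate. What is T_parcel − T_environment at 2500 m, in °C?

Parcel:
  Dry to 2500 m: -9.8 × 2.1 km = -20.58°C, so T = -0.38°C.
Environment:
  Environment to 2500 m: -6.1 × 2.1 km = -12.81°C, so T = 7.39°C.
T_parcel − T_env = -0.38 − 7.39 = -7.77°C

-7.77°C (parcel cooler than environment)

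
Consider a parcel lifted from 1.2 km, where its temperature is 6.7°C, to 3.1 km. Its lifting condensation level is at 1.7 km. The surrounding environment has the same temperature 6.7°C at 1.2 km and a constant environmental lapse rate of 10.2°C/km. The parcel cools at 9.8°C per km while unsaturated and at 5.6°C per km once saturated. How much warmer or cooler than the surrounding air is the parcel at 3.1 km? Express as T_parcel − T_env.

+6.64°C (parcel warmer than environment)

Parcel:
  Dry to 1700 m: -9.8 × 0.5 km = -4.9°C, so T = 1.8°C.
  Saturated to 3100 m: -5.6 × 1.4 km = -7.84°C, so T = -6.04°C.
Environment:
  Environment to 3100 m: -10.2 × 1.9 km = -19.38°C, so T = -12.68°C.
T_parcel − T_env = -6.04 − (-12.68) = +6.64°C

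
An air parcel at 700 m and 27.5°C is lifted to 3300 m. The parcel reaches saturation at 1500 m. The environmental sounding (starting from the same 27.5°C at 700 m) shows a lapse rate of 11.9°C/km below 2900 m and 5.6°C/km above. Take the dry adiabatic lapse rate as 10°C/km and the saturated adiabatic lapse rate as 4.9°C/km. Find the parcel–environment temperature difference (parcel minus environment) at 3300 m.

+11.6°C (parcel warmer than environment)

Parcel:
  700 → 1500 m (dry, 10°C/km): ΔT = -10 × 0.8 = -8°C → T = 19.5°C
  1500 → 3300 m (saturated, 4.9°C/km): ΔT = -4.9 × 1.8 = -8.82°C → T = 10.68°C
Environment:
  700 → 2900 m (environment, lower layer, 11.9°C/km): ΔT = -11.9 × 2.2 = -26.18°C → T = 1.32°C
  2900 → 3300 m (environment, upper layer, 5.6°C/km): ΔT = -5.6 × 0.4 = -2.24°C → T = -0.92°C
T_parcel − T_env = 10.68 − (-0.92) = +11.6°C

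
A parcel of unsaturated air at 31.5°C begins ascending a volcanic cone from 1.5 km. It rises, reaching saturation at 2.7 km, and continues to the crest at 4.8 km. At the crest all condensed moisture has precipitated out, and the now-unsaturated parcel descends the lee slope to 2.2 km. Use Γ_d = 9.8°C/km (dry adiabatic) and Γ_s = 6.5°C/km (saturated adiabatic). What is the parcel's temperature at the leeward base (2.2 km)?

31.57°C

1500–2700 m, dry: Δz = 1.2 km ⇒ ΔT = -11.76°C; T = 19.74°C
2700–4800 m, saturated: Δz = 2.1 km ⇒ ΔT = -13.65°C; T = 6.09°C
4800–2200 m, dry descent: Δz = 2.6 km ⇒ ΔT = +25.48°C; T = 31.57°C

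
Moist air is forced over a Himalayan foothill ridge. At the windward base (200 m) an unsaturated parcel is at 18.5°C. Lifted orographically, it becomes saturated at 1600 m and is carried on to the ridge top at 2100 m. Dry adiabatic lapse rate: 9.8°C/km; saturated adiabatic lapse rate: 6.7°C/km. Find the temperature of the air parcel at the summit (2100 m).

200–1600 m, dry: Δz = 1.4 km ⇒ ΔT = -13.72°C; T = 4.78°C
1600–2100 m, saturated: Δz = 0.5 km ⇒ ΔT = -3.35°C; T = 1.43°C

1.43°C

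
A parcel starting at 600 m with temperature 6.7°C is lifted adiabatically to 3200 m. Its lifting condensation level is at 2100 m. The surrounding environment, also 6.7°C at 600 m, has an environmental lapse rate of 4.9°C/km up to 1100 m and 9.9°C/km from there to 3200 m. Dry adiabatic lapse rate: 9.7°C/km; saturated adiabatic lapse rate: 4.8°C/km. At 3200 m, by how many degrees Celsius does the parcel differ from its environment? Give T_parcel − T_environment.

Parcel:
  600 → 2100 m (dry, 9.7°C/km): ΔT = -9.7 × 1.5 = -14.55°C → T = -7.85°C
  2100 → 3200 m (saturated, 4.8°C/km): ΔT = -4.8 × 1.1 = -5.28°C → T = -13.13°C
Environment:
  600 → 1100 m (environment, lower layer, 4.9°C/km): ΔT = -4.9 × 0.5 = -2.45°C → T = 4.25°C
  1100 → 3200 m (environment, upper layer, 9.9°C/km): ΔT = -9.9 × 2.1 = -20.79°C → T = -16.54°C
T_parcel − T_env = -13.13 − (-16.54) = +3.41°C

+3.41°C (parcel warmer than environment)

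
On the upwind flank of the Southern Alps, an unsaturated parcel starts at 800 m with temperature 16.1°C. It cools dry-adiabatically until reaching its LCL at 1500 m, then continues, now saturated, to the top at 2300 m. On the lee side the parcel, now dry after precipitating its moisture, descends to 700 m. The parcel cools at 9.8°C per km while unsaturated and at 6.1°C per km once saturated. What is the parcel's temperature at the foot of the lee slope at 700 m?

800–1500 m, dry: Δz = 0.7 km ⇒ ΔT = -6.86°C; T = 9.24°C
1500–2300 m, saturated: Δz = 0.8 km ⇒ ΔT = -4.88°C; T = 4.36°C
2300–700 m, dry descent: Δz = 1.6 km ⇒ ΔT = +15.68°C; T = 20.04°C

20.04°C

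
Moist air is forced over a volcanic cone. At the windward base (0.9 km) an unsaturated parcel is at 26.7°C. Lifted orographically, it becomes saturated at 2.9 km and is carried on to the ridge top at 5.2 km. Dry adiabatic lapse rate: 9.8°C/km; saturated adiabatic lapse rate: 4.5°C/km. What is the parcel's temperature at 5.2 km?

-3.25°C

Dry to 2900 m: -9.8 × 2 km = -19.6°C, so T = 7.1°C.
Saturated to 5200 m: -4.5 × 2.3 km = -10.35°C, so T = -3.25°C.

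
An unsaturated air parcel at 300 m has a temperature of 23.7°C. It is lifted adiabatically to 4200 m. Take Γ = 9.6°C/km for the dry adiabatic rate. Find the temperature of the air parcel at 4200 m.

300 → 4200 m (dry adiabatic, 9.6°C/km): ΔT = -9.6 × 3.9 = -37.44°C → T = -13.74°C

-13.74°C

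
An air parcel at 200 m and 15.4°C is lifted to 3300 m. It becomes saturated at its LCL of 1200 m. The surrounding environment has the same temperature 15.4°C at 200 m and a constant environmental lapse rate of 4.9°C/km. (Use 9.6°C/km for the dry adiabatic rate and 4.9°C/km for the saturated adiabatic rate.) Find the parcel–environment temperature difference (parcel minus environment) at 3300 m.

Parcel:
  Dry to 1200 m: -9.6 × 1 km = -9.6°C, so T = 5.8°C.
  Saturated to 3300 m: -4.9 × 2.1 km = -10.29°C, so T = -4.49°C.
Environment:
  Environment to 3300 m: -4.9 × 3.1 km = -15.19°C, so T = 0.21°C.
T_parcel − T_env = -4.49 − 0.21 = -4.7°C

-4.7°C (parcel cooler than environment)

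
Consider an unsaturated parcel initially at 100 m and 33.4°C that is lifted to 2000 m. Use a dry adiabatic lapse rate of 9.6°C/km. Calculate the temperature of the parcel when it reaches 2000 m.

100–2000 m, dry adiabatic: Δz = 1.9 km ⇒ ΔT = -18.24°C; T = 15.16°C

15.16°C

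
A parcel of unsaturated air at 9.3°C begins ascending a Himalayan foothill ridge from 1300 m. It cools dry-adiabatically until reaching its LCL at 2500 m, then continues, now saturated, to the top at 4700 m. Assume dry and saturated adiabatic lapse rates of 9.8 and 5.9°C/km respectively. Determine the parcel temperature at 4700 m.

Dry to 2500 m: -9.8 × 1.2 km = -11.76°C, so T = -2.46°C.
Saturated to 4700 m: -5.9 × 2.2 km = -12.98°C, so T = -15.44°C.

-15.44°C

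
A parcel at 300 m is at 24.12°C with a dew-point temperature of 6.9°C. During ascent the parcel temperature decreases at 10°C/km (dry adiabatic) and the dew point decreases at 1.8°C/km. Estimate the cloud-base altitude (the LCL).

2400 m

T and T_d converge at 10 − 1.8 = 8.2°C per km
Height above start = (24.12 − 6.9) / 8.2 = 2.1 km
LCL altitude = 300 m + 2100 m = 2400 m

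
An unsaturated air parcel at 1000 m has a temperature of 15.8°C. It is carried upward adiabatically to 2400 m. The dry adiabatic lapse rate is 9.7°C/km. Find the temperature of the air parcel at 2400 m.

Dry adiabatic to 2400 m: -9.7 × 1.4 km = -13.58°C, so T = 2.22°C.

2.22°C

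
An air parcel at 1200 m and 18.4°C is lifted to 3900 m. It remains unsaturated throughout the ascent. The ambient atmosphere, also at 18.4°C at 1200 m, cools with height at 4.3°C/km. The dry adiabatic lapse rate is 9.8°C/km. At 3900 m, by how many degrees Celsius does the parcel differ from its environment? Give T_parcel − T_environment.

Parcel:
  Dry to 3900 m: -9.8 × 2.7 km = -26.46°C, so T = -8.06°C.
Environment:
  Environment to 3900 m: -4.3 × 2.7 km = -11.61°C, so T = 6.79°C.
T_parcel − T_env = -8.06 − 6.79 = -14.85°C

-14.85°C (parcel cooler than environment)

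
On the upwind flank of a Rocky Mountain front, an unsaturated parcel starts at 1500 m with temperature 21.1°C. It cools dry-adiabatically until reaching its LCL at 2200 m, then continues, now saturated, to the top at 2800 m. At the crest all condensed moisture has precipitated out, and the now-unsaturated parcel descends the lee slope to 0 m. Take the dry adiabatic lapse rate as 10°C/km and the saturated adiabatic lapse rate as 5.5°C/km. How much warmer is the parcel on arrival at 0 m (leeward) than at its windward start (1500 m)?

+17.7°C

Dry to 2200 m: -10 × 0.7 km = -7°C, so T = 14.1°C.
Saturated to 2800 m: -5.5 × 0.6 km = -3.3°C, so T = 10.8°C.
Dry descent to 0 m: +10 × 2.8 km = +28°C, so T = 38.8°C.
Net change vs windward start: 38.8 − 21.1 = +17.7°C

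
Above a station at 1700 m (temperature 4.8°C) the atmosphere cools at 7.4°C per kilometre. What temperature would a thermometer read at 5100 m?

Environmental to 5100 m: -7.4 × 3.4 km = -25.16°C, so T = -20.36°C.

-20.36°C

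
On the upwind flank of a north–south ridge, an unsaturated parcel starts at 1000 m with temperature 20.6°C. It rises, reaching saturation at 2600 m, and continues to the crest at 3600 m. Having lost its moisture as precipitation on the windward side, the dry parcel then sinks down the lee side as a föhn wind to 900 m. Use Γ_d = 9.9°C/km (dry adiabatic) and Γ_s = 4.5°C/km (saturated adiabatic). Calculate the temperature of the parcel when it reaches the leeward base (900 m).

From 1000 m to 2600 m (dry): cools by 9.9 × 1.6 = 15.84°C, giving 4.76°C.
From 2600 m to 3600 m (saturated): cools by 4.5 × 1 = 4.5°C, giving 0.26°C.
From 3600 m to 900 m (dry descent): warms by 9.9 × 2.7 = 26.73°C, giving 26.99°C.

26.99°C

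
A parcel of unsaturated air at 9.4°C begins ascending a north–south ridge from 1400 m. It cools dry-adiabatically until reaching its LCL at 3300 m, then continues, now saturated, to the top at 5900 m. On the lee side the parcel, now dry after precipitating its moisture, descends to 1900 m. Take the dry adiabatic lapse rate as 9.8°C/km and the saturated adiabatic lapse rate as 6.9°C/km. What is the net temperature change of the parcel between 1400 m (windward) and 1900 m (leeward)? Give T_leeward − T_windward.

1400 → 3300 m (dry, 9.8°C/km): ΔT = -9.8 × 1.9 = -18.62°C → T = -9.22°C
3300 → 5900 m (saturated, 6.9°C/km): ΔT = -6.9 × 2.6 = -17.94°C → T = -27.16°C
5900 → 1900 m (dry descent, 9.8°C/km): ΔT = +9.8 × 4 = +39.2°C → T = 12.04°C
Net change vs windward start: 12.04 − 9.4 = +2.64°C

+2.64°C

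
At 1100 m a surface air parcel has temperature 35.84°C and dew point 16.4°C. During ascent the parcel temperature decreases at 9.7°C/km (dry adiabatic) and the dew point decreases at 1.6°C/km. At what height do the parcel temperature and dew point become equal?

3500 m

T and T_d converge at 9.7 − 1.6 = 8.1°C per km
Height above start = (35.84 − 16.4) / 8.1 = 2.4 km
LCL altitude = 1100 m + 2400 m = 3500 m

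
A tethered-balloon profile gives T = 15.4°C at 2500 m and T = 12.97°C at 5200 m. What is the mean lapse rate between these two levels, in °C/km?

0.9°C/km

Γ = −ΔT/Δz = (15.4 − 12.97) / (5200 − 2500) m
  = 2.43°C / 2.7 km = 0.9°C/km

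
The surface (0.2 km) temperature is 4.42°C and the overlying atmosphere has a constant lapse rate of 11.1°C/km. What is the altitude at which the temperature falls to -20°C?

Height above start = (4.42 − (-20)) / 11.1 = 2.2 km
Altitude = 200 m + 2200 m = 2400 m

2.4 km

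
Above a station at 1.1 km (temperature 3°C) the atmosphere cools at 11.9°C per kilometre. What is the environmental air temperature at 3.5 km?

1100 → 3500 m (environmental, 11.9°C/km): ΔT = -11.9 × 2.4 = -28.56°C → T = -25.56°C

-25.56°C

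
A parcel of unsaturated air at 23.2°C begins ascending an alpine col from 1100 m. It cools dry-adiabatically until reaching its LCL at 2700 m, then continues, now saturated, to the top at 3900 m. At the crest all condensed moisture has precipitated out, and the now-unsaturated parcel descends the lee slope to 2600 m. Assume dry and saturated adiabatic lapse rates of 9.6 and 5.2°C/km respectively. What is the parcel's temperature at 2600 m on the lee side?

From 1100 m to 2700 m (dry): cools by 9.6 × 1.6 = 15.36°C, giving 7.84°C.
From 2700 m to 3900 m (saturated): cools by 5.2 × 1.2 = 6.24°C, giving 1.6°C.
From 3900 m to 2600 m (dry descent): warms by 9.6 × 1.3 = 12.48°C, giving 14.08°C.

14.08°C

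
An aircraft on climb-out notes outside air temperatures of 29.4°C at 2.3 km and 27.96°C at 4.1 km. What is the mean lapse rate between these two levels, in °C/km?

Γ = −ΔT/Δz = (29.4 − 27.96) / (4100 − 2300) m
  = 1.44°C / 1.8 km = 0.8°C/km

0.8°C/km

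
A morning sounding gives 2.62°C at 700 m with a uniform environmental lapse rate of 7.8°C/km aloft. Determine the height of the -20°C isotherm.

Height above start = (2.62 − (-20)) / 7.8 = 2.9 km
Altitude = 700 m + 2900 m = 3600 m

3600 m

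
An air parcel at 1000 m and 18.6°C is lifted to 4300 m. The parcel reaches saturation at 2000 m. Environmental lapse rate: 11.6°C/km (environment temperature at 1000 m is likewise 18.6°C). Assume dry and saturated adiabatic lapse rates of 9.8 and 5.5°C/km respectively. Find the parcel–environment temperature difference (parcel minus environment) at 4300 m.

+15.83°C (parcel warmer than environment)

Parcel:
  1000–2000 m, dry: Δz = 1 km ⇒ ΔT = -9.8°C; T = 8.8°C
  2000–4300 m, saturated: Δz = 2.3 km ⇒ ΔT = -12.65°C; T = -3.85°C
Environment:
  1000–4300 m, environment: Δz = 3.3 km ⇒ ΔT = -38.28°C; T = -19.68°C
T_parcel − T_env = -3.85 − (-19.68) = +15.83°C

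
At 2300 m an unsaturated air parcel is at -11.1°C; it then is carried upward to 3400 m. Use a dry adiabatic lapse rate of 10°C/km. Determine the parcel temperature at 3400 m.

2300–3400 m, dry adiabatic: Δz = 1.1 km ⇒ ΔT = -11°C; T = -22.1°C

-22.1°C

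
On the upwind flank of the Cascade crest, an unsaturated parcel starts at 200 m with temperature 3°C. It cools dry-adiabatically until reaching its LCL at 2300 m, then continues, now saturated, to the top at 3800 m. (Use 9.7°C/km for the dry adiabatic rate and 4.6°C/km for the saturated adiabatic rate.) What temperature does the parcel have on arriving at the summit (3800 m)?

-24.27°C

200 → 2300 m (dry, 9.7°C/km): ΔT = -9.7 × 2.1 = -20.37°C → T = -17.37°C
2300 → 3800 m (saturated, 4.6°C/km): ΔT = -4.6 × 1.5 = -6.9°C → T = -24.27°C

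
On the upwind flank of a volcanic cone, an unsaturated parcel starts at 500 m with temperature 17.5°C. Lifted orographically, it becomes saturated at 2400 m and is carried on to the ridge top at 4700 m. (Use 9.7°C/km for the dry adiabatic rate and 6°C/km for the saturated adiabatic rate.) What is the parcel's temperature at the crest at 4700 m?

-14.73°C

From 500 m to 2400 m (dry): cools by 9.7 × 1.9 = 18.43°C, giving -0.93°C.
From 2400 m to 4700 m (saturated): cools by 6 × 2.3 = 13.8°C, giving -14.73°C.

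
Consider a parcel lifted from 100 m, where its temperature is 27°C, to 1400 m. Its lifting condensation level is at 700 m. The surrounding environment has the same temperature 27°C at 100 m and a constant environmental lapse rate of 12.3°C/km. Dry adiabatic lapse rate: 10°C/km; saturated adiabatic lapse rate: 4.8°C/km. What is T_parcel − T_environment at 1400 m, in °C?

+6.63°C (parcel warmer than environment)

Parcel:
  Dry to 700 m: -10 × 0.6 km = -6°C, so T = 21°C.
  Saturated to 1400 m: -4.8 × 0.7 km = -3.36°C, so T = 17.64°C.
Environment:
  Environment to 1400 m: -12.3 × 1.3 km = -15.99°C, so T = 11.01°C.
T_parcel − T_env = 17.64 − 11.01 = +6.63°C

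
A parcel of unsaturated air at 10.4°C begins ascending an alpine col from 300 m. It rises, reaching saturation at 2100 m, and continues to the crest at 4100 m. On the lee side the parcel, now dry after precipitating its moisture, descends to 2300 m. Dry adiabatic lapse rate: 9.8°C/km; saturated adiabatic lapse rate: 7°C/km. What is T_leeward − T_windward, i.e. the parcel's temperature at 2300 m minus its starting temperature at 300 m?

300–2100 m, dry: Δz = 1.8 km ⇒ ΔT = -17.64°C; T = -7.24°C
2100–4100 m, saturated: Δz = 2 km ⇒ ΔT = -14°C; T = -21.24°C
4100–2300 m, dry descent: Δz = 1.8 km ⇒ ΔT = +17.64°C; T = -3.6°C
Net change vs windward start: -3.6 − 10.4 = -14°C

-14°C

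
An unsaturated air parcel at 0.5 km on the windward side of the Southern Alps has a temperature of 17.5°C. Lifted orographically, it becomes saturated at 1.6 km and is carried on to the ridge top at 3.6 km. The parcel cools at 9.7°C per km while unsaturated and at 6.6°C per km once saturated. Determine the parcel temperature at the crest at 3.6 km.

-6.37°C

500 → 1600 m (dry, 9.7°C/km): ΔT = -9.7 × 1.1 = -10.67°C → T = 6.83°C
1600 → 3600 m (saturated, 6.6°C/km): ΔT = -6.6 × 2 = -13.2°C → T = -6.37°C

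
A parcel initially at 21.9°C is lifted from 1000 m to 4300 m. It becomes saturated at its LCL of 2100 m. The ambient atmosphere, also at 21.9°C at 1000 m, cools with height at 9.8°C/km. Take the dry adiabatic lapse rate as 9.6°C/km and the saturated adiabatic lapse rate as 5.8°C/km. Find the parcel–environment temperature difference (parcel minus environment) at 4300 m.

Parcel:
  1000–2100 m, dry: Δz = 1.1 km ⇒ ΔT = -10.56°C; T = 11.34°C
  2100–4300 m, saturated: Δz = 2.2 km ⇒ ΔT = -12.76°C; T = -1.42°C
Environment:
  1000–4300 m, environment: Δz = 3.3 km ⇒ ΔT = -32.34°C; T = -10.44°C
T_parcel − T_env = -1.42 − (-10.44) = +9.02°C

+9.02°C (parcel warmer than environment)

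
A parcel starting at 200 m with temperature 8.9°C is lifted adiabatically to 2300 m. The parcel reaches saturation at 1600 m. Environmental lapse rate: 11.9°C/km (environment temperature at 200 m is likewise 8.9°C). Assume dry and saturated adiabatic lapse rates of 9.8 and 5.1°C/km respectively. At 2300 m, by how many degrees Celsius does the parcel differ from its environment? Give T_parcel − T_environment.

Parcel:
  From 200 m to 1600 m (dry): cools by 9.8 × 1.4 = 13.72°C, giving -4.82°C.
  From 1600 m to 2300 m (saturated): cools by 5.1 × 0.7 = 3.57°C, giving -8.39°C.
Environment:
  From 200 m to 2300 m (environment): cools by 11.9 × 2.1 = 24.99°C, giving -16.09°C.
T_parcel − T_env = -8.39 − (-16.09) = +7.7°C

+7.7°C (parcel warmer than environment)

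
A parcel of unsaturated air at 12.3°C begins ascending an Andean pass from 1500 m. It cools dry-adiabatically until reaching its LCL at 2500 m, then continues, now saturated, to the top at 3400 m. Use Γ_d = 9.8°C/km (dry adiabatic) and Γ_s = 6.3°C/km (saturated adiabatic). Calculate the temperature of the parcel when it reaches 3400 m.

1500 → 2500 m (dry, 9.8°C/km): ΔT = -9.8 × 1 = -9.8°C → T = 2.5°C
2500 → 3400 m (saturated, 6.3°C/km): ΔT = -6.3 × 0.9 = -5.67°C → T = -3.17°C

-3.17°C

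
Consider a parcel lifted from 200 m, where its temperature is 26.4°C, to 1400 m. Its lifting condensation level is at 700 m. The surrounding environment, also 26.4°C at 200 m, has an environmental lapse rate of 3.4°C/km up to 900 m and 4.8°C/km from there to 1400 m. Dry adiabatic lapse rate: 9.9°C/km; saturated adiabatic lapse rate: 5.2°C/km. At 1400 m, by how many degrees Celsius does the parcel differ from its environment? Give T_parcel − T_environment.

-3.81°C (parcel cooler than environment)

Parcel:
  From 200 m to 700 m (dry): cools by 9.9 × 0.5 = 4.95°C, giving 21.45°C.
  From 700 m to 1400 m (saturated): cools by 5.2 × 0.7 = 3.64°C, giving 17.81°C.
Environment:
  From 200 m to 900 m (environment, lower layer): cools by 3.4 × 0.7 = 2.38°C, giving 24.02°C.
  From 900 m to 1400 m (environment, upper layer): cools by 4.8 × 0.5 = 2.4°C, giving 21.62°C.
T_parcel − T_env = 17.81 − 21.62 = -3.81°C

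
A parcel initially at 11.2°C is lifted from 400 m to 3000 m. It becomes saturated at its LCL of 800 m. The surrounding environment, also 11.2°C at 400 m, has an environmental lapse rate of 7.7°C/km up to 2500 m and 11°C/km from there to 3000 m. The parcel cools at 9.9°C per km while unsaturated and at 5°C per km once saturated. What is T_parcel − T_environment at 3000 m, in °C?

+6.71°C (parcel warmer than environment)

Parcel:
  400–800 m, dry: Δz = 0.4 km ⇒ ΔT = -3.96°C; T = 7.24°C
  800–3000 m, saturated: Δz = 2.2 km ⇒ ΔT = -11°C; T = -3.76°C
Environment:
  400–2500 m, environment, lower layer: Δz = 2.1 km ⇒ ΔT = -16.17°C; T = -4.97°C
  2500–3000 m, environment, upper layer: Δz = 0.5 km ⇒ ΔT = -5.5°C; T = -10.47°C
T_parcel − T_env = -3.76 − (-10.47) = +6.71°C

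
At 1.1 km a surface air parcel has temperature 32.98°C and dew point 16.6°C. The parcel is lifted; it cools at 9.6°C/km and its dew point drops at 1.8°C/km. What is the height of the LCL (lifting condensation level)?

T and T_d converge at 9.6 − 1.8 = 7.8°C per km
Height above start = (32.98 − 16.6) / 7.8 = 2.1 km
LCL altitude = 1100 m + 2100 m = 3200 m

3.2 km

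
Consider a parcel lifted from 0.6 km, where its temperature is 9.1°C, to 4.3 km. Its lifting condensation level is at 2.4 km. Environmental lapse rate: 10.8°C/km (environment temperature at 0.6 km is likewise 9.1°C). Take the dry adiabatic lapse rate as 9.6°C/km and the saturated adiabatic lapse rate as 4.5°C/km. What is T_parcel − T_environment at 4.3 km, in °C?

Parcel:
  600–2400 m, dry: Δz = 1.8 km ⇒ ΔT = -17.28°C; T = -8.18°C
  2400–4300 m, saturated: Δz = 1.9 km ⇒ ΔT = -8.55°C; T = -16.73°C
Environment:
  600–4300 m, environment: Δz = 3.7 km ⇒ ΔT = -39.96°C; T = -30.86°C
T_parcel − T_env = -16.73 − (-30.86) = +14.13°C

+14.13°C (parcel warmer than environment)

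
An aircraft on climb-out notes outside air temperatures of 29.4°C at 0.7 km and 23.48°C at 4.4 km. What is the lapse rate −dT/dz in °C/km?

Γ = −ΔT/Δz = (29.4 − 23.48) / (4400 − 700) m
  = 5.92°C / 3.7 km = 1.6°C/km

1.6°C/km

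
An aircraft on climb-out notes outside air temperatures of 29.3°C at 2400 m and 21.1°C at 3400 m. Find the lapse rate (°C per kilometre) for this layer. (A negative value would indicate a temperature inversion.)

Γ = −ΔT/Δz = (29.3 − 21.1) / (3400 − 2400) m
  = 8.2°C / 1 km = 8.2°C/km

8.2°C/km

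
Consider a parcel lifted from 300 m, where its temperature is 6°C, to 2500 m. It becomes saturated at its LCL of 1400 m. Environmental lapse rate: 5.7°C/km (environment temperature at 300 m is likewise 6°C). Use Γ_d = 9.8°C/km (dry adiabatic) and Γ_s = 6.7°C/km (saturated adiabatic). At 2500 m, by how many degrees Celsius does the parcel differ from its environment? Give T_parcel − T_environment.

-5.61°C (parcel cooler than environment)

Parcel:
  Dry to 1400 m: -9.8 × 1.1 km = -10.78°C, so T = -4.78°C.
  Saturated to 2500 m: -6.7 × 1.1 km = -7.37°C, so T = -12.15°C.
Environment:
  Environment to 2500 m: -5.7 × 2.2 km = -12.54°C, so T = -6.54°C.
T_parcel − T_env = -12.15 − (-6.54) = -5.61°C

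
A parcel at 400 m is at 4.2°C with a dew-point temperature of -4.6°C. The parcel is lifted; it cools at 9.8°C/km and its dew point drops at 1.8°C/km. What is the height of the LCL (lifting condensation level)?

1500 m

T and T_d converge at 9.8 − 1.8 = 8°C per km
Height above start = (4.2 − (-4.6)) / 8 = 1.1 km
LCL altitude = 400 m + 1100 m = 1500 m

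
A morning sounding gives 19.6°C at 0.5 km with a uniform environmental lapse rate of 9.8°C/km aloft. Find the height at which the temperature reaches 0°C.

2.5 km

Height above start = (19.6 − 0) / 9.8 = 2 km
Altitude = 500 m + 2000 m = 2500 m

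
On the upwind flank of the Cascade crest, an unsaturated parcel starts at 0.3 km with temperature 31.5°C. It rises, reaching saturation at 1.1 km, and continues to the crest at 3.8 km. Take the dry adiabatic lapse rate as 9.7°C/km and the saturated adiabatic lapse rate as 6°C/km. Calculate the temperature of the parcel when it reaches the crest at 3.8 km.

7.54°C

Dry to 1100 m: -9.7 × 0.8 km = -7.76°C, so T = 23.74°C.
Saturated to 3800 m: -6 × 2.7 km = -16.2°C, so T = 7.54°C.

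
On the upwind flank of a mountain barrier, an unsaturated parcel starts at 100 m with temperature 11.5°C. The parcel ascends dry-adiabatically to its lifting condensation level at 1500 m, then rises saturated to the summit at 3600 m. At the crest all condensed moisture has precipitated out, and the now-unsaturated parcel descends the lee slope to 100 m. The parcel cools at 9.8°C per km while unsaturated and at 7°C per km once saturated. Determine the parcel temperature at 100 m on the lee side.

100–1500 m, dry: Δz = 1.4 km ⇒ ΔT = -13.72°C; T = -2.22°C
1500–3600 m, saturated: Δz = 2.1 km ⇒ ΔT = -14.7°C; T = -16.92°C
3600–100 m, dry descent: Δz = 3.5 km ⇒ ΔT = +34.3°C; T = 17.38°C

17.38°C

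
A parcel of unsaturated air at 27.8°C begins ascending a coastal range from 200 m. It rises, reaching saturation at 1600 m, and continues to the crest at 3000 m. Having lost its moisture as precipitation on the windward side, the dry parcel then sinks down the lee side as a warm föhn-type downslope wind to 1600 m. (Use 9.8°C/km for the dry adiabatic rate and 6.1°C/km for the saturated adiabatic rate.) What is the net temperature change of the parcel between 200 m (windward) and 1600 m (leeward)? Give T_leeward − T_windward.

-8.54°C

Dry to 1600 m: -9.8 × 1.4 km = -13.72°C, so T = 14.08°C.
Saturated to 3000 m: -6.1 × 1.4 km = -8.54°C, so T = 5.54°C.
Dry descent to 1600 m: +9.8 × 1.4 km = +13.72°C, so T = 19.26°C.
Net change vs windward start: 19.26 − 27.8 = -8.54°C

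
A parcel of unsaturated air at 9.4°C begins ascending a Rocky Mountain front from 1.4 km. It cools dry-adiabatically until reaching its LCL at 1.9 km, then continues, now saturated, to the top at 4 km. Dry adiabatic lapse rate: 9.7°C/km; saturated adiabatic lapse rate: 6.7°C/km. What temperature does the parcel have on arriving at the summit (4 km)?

-9.52°C

From 1400 m to 1900 m (dry): cools by 9.7 × 0.5 = 4.85°C, giving 4.55°C.
From 1900 m to 4000 m (saturated): cools by 6.7 × 2.1 = 14.07°C, giving -9.52°C.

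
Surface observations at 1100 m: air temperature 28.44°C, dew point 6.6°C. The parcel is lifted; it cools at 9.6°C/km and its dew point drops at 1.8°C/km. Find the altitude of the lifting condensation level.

T and T_d converge at 9.6 − 1.8 = 7.8°C per km
Height above start = (28.44 − 6.6) / 7.8 = 2.8 km
LCL altitude = 1100 m + 2800 m = 3900 m

3900 m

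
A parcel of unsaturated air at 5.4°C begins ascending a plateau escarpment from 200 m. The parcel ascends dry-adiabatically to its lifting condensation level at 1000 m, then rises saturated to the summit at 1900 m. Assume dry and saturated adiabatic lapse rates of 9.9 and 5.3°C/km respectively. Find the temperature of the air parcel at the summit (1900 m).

-7.29°C

200 → 1000 m (dry, 9.9°C/km): ΔT = -9.9 × 0.8 = -7.92°C → T = -2.52°C
1000 → 1900 m (saturated, 5.3°C/km): ΔT = -5.3 × 0.9 = -4.77°C → T = -7.29°C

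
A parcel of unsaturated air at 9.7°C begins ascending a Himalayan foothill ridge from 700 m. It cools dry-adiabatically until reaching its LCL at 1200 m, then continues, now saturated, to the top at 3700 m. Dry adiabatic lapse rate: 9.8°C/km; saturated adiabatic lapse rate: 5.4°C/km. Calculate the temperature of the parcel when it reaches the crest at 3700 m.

From 700 m to 1200 m (dry): cools by 9.8 × 0.5 = 4.9°C, giving 4.8°C.
From 1200 m to 3700 m (saturated): cools by 5.4 × 2.5 = 13.5°C, giving -8.7°C.

-8.7°C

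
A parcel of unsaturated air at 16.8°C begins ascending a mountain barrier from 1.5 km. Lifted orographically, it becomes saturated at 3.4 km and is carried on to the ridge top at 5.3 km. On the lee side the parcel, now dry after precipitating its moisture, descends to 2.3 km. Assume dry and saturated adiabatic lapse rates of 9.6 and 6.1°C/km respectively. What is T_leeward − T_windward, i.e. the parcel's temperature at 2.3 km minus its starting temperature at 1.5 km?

-1.03°C

1500–3400 m, dry: Δz = 1.9 km ⇒ ΔT = -18.24°C; T = -1.44°C
3400–5300 m, saturated: Δz = 1.9 km ⇒ ΔT = -11.59°C; T = -13.03°C
5300–2300 m, dry descent: Δz = 3 km ⇒ ΔT = +28.8°C; T = 15.77°C
Net change vs windward start: 15.77 − 16.8 = -1.03°C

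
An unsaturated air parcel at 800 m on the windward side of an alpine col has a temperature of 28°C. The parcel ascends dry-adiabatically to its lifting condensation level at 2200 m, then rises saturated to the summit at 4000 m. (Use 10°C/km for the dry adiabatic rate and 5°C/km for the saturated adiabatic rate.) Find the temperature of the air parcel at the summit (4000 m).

Dry to 2200 m: -10 × 1.4 km = -14°C, so T = 14°C.
Saturated to 4000 m: -5 × 1.8 km = -9°C, so T = 5°C.

5°C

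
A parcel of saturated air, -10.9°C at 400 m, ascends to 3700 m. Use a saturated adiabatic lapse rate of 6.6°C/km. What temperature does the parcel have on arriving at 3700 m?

400 → 3700 m (saturated adiabatic, 6.6°C/km): ΔT = -6.6 × 3.3 = -21.78°C → T = -32.68°C

-32.68°C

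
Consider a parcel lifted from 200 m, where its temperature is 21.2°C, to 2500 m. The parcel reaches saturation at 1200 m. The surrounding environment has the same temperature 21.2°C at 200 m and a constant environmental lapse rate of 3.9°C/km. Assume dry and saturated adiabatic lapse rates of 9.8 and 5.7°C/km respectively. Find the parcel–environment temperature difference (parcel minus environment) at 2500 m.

-8.24°C (parcel cooler than environment)

Parcel:
  200–1200 m, dry: Δz = 1 km ⇒ ΔT = -9.8°C; T = 11.4°C
  1200–2500 m, saturated: Δz = 1.3 km ⇒ ΔT = -7.41°C; T = 3.99°C
Environment:
  200–2500 m, environment: Δz = 2.3 km ⇒ ΔT = -8.97°C; T = 12.23°C
T_parcel − T_env = 3.99 − 12.23 = -8.24°C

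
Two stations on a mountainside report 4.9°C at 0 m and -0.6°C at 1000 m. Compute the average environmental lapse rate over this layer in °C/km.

5.5°C/km

Γ = −ΔT/Δz = (4.9 − (-0.6)) / (1000 − 0) m
  = 5.5°C / 1 km = 5.5°C/km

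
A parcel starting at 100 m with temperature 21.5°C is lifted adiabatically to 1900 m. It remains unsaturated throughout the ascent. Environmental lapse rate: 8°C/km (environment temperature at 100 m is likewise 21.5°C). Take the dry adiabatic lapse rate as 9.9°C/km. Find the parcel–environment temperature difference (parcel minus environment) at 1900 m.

Parcel:
  Dry to 1900 m: -9.9 × 1.8 km = -17.82°C, so T = 3.68°C.
Environment:
  Environment to 1900 m: -8 × 1.8 km = -14.4°C, so T = 7.1°C.
T_parcel − T_env = 3.68 − 7.1 = -3.42°C

-3.42°C (parcel cooler than environment)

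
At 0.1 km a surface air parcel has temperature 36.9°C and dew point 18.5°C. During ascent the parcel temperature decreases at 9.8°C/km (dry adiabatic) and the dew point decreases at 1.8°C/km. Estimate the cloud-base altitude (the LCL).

T and T_d converge at 9.8 − 1.8 = 8°C per km
Height above start = (36.9 − 18.5) / 8 = 2.3 km
LCL altitude = 100 m + 2300 m = 2400 m

2.4 km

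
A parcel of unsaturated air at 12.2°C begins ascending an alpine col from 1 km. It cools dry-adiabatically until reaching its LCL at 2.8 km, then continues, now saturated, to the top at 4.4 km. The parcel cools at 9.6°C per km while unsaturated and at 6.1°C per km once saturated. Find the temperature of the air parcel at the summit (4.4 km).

-14.84°C

1000 → 2800 m (dry, 9.6°C/km): ΔT = -9.6 × 1.8 = -17.28°C → T = -5.08°C
2800 → 4400 m (saturated, 6.1°C/km): ΔT = -6.1 × 1.6 = -9.76°C → T = -14.84°C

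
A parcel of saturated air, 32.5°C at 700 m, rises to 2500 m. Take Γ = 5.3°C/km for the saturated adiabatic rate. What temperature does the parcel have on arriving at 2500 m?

From 700 m to 2500 m (saturated adiabatic): cools by 5.3 × 1.8 = 9.54°C, giving 22.96°C.

22.96°C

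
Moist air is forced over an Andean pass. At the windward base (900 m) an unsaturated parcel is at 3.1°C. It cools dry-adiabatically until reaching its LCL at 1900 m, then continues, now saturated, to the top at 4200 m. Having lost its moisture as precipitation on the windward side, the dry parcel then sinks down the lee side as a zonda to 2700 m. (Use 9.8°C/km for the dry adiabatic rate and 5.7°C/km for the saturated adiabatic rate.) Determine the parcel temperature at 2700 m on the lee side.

900–1900 m, dry: Δz = 1 km ⇒ ΔT = -9.8°C; T = -6.7°C
1900–4200 m, saturated: Δz = 2.3 km ⇒ ΔT = -13.11°C; T = -19.81°C
4200–2700 m, dry descent: Δz = 1.5 km ⇒ ΔT = +14.7°C; T = -5.11°C

-5.11°C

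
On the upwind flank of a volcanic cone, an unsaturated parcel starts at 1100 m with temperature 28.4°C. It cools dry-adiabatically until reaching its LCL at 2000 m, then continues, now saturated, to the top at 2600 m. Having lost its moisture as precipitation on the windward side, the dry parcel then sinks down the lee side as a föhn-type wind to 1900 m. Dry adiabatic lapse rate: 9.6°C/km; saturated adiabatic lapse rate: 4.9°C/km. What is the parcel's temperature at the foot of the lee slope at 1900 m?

23.54°C

1100 → 2000 m (dry, 9.6°C/km): ΔT = -9.6 × 0.9 = -8.64°C → T = 19.76°C
2000 → 2600 m (saturated, 4.9°C/km): ΔT = -4.9 × 0.6 = -2.94°C → T = 16.82°C
2600 → 1900 m (dry descent, 9.6°C/km): ΔT = +9.6 × 0.7 = +6.72°C → T = 23.54°C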